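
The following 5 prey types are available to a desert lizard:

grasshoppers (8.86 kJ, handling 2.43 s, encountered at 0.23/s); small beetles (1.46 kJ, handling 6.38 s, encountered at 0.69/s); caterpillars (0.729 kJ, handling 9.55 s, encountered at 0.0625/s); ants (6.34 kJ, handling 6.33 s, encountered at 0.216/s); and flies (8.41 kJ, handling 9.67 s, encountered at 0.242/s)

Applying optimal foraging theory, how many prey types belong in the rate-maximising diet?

1

E/h in descending order: grasshoppers 3.65, ants 1, flies 0.87, small beetles 0.229, caterpillars 0.0763 kJ/s. The optimal diet is the largest prefix of this list for which every included type satisfies E_i/h_i > R on the types above it.
Rate on top 1: 1.307. ants: 1 < 1.307 → exclude; stop.
Optimal diet: grasshoppers — 1 of 5 types.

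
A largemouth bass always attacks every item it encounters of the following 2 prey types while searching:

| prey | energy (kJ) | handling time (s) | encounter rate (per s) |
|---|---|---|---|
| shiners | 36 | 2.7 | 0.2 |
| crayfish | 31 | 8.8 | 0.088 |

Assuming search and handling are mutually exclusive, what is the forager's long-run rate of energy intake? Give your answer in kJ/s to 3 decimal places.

4.290 kJ/s

R = Σλ_iE_i / (1 + Σλ_ih_i)
Numerator: 0.2×36 + 0.088×31 = 9.928
Denominator: 1 + 0.2×2.7 + 0.088×8.8 = 2.314
R = 9.928/2.314 = 4.29 kJ/s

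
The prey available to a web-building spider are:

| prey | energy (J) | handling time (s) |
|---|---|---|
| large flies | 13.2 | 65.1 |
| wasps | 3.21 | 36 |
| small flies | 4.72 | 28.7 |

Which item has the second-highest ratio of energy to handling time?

small flies

In descending order of E/h:
large flies: 13.2/65.1 = 0.203 J/s
small flies: 4.72/28.7 = 0.164 J/s
wasps: 3.21/36 = 0.0892 J/s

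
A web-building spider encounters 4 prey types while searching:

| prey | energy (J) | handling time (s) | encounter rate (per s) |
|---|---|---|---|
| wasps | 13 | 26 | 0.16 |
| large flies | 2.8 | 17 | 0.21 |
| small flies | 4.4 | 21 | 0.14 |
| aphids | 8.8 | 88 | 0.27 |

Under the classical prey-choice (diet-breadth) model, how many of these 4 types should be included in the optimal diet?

Profitabilities (E/h, J/s): wasps 0.5, small flies 0.21, large flies 0.165, aphids 0.1. Add prey in this order while the next type's profitability exceeds the intake rate on those already taken.
Rate on top 1: 0.4031. small flies: 0.21 < 0.4031 → exclude; stop.
Optimal diet: wasps — 1 of 4 types.

1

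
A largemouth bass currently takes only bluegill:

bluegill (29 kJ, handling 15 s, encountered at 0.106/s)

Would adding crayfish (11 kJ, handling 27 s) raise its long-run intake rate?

Intake rate on the current diet: R = (0.106×29) / (1 + 0.106×15) = 3.074/2.59 = 1.187 kJ/s.
crayfish: E/h = 11/27 = 0.4074 kJ/s.
Since 0.4074 < R, time spent handling crayfish is better spent searching.

No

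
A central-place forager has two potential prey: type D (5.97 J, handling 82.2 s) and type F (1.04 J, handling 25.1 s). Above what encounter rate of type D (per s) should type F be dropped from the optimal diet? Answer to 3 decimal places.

0.016 per s

Drop type F once their profitability E₂/h₂ falls below the rate achievable on type D alone: E₂/h₂ = λE₁/(1 + λh₁).
Solve for λ: λE₁h₂ = E₂(1 + λh₁) → λ(E₁h₂ − E₂h₁) = E₂ → λ = E₂/(E₁h₂ − E₂h₁).
λ = 1.04/(5.97×25.1 − 1.04×82.2) = 1.04/64.36 = 0.01616 per s.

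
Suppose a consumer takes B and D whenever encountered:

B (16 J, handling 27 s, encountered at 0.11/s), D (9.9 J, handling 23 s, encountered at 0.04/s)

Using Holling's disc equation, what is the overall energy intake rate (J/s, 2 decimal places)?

0.44 J/s

Energy encountered per unit search time: 0.11×16 + 0.04×9.9 = 2.156 J/s.
Handling time per unit search time: 0.11×27 + 0.04×23 = 3.89.
Rate = 2.156/(1 + 3.89) = 0.4409 J/s.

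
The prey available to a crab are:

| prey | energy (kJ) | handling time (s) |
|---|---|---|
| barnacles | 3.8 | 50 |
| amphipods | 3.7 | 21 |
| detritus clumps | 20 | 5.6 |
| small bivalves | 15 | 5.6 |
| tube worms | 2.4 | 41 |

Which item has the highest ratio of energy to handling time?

Profitability E/h (kJ/s): barnacles = 3.8/50 = 0.076, amphipods = 3.7/21 = 0.176, detritus clumps = 20/5.6 = 3.57, small bivalves = 15/5.6 = 2.68, tube worms = 2.4/41 = 0.0585.
Ranked: detritus clumps > small bivalves > amphipods > barnacles > tube worms.

detritus clumps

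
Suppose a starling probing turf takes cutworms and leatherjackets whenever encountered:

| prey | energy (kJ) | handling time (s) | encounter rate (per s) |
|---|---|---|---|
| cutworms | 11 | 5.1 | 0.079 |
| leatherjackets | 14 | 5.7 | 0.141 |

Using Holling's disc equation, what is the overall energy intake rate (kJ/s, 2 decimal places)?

1.29 kJ/s

R = (0.079×11 + 0.141×14) / (1 + 0.079×5.1 + 0.141×5.7) = 2.843/2.207 = 1.288 kJ/s.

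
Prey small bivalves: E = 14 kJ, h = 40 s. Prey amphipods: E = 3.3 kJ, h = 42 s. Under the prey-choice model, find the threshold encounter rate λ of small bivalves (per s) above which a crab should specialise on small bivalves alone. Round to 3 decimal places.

At the threshold, the rate on small bivalves alone equals the profitability of amphipods: λ·14/(1 + λ·40) = 3.3/42 = 0.07857.
Rearranging, λ(14 − 0.07857×40) = 0.07857, so λ = 0.07857/10.86 = 0.007237 per s.

0.007 per s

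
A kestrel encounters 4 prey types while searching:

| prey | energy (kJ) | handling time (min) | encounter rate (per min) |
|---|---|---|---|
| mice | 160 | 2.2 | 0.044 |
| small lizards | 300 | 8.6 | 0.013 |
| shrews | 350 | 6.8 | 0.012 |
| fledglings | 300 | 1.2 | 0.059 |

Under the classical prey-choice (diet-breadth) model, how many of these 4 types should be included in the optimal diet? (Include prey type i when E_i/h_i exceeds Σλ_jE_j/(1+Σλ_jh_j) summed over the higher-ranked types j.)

Profitabilities (E/h, kJ/min): fledglings 250, mice 72.7, shrews 51.5, small lizards 34.9. Add prey in this order while the next type's profitability exceeds the intake rate on those already taken.
Rate on top 1: 16.53. mice: 72.7 > 16.53 → include.
Rate on top 2: 21.19. shrews: 51.5 > 21.19 → include.
Rate on top 3: 23.17. small lizards: 34.9 > 23.17 → include.
Optimal diet: fledglings, mice, shrews, small lizards — 4 of 4 types.

4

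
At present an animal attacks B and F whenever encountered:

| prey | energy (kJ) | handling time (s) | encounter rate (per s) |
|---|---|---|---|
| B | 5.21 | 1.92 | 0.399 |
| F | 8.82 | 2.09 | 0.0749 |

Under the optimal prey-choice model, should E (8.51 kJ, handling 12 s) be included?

No

On B and F alone, R = ΣλE/(1+Σλh) = 2.739/1.923 = 1.425 kJ/s.
E: E/h = 8.51/12 = 0.7092 kJ/s.
0.7092 < 1.425, so adding E would lower the average — exclude it.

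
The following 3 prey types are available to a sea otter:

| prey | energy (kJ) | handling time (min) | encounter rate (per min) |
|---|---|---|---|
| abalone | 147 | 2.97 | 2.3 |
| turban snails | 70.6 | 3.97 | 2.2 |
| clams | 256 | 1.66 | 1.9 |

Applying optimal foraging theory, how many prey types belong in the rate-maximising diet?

E/h in descending order: clams 154, abalone 49.5, turban snails 17.8 kJ/min. The optimal diet is the largest prefix of this list for which every included type satisfies E_i/h_i > R on the types above it.
Rate on top 1: 117.1. abalone: 49.5 < 117.1 → exclude; stop.
Optimal diet: clams — 1 of 3 types.

1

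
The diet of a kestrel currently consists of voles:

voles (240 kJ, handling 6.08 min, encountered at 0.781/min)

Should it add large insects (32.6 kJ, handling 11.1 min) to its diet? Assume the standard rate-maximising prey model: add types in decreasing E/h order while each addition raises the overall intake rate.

Intake rate on the current diet: R = (0.781×240) / (1 + 0.781×6.08) = 187.4/5.748 = 32.61 kJ/min.
large insects: E/h = 32.6/11.1 = 2.937 kJ/min.
Since 2.937 < R, time spent handling large insects is better spent searching.

No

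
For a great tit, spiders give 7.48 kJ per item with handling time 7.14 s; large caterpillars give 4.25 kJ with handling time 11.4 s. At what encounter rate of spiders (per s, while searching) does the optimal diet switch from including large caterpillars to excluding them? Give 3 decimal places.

0.077 per s

At the threshold, the rate on spiders alone equals the profitability of large caterpillars: λ·7.48/(1 + λ·7.14) = 4.25/11.4 = 0.3728.
Rearranging, λ(7.48 − 0.3728×7.14) = 0.3728, so λ = 0.3728/4.818 = 0.07738 per s.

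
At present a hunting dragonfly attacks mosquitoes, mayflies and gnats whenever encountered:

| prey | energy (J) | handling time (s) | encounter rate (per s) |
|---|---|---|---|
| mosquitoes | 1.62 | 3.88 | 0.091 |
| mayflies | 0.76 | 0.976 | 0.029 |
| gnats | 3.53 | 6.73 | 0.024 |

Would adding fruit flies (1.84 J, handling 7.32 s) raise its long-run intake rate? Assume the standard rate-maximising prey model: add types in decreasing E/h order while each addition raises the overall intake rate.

Yes

Intake rate on the current diet: R = (0.091×1.62 + 0.029×0.76 + 0.024×3.53) / (1 + 0.091×3.88 + 0.029×0.976 + 0.024×6.73) = 0.2542/1.543 = 0.1647 J/s.
fruit flies: E/h = 1.84/7.32 = 0.2514 J/s.
0.2514 > 0.1647, so adding fruit flies raises the average — include it.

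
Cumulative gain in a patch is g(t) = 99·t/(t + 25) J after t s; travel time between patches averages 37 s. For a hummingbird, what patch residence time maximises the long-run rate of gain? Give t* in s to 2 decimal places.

30.41 s

Optimal t* satisfies g'(t*) = g(t*)/(T + t*).
g'(t) = 99·25/(t + 25)². Setting 99·25/(t+25)² = 99t/[(t+25)(37+t)] gives 25(37+t) = t(t+25), so t² = 25×37 = 925.
t* = √925 = 30.41 s.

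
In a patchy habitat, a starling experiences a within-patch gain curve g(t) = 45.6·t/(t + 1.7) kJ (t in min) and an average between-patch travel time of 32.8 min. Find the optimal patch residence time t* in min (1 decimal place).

7.5 min

By the marginal value theorem, leave when the instantaneous gain rate g'(t) equals the habitat-wide average g(t)/(T + t).
g'(t) = 45.6·1.7/(t + 1.7)². Setting 45.6·1.7/(t+1.7)² = 45.6t/[(t+1.7)(32.8+t)] gives 1.7(32.8+t) = t(t+1.7), so t² = 1.7×32.8 = 55.76.
t* = √55.76 = 7.467 min.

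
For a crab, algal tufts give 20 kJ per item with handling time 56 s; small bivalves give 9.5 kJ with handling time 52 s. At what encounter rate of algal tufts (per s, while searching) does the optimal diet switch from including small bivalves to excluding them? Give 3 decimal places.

The zero-one rule: include small bivalves iff E₂/h₂ > λE₁/(1+λh₁). Equality gives the switch point.
λE₁h₂ = E₂ + λE₂h₁ ⇒ λ = E₂/(E₁h₂ − E₂h₁) = 9.5/(1040 − 532) = 0.0187 per s.

0.019 per s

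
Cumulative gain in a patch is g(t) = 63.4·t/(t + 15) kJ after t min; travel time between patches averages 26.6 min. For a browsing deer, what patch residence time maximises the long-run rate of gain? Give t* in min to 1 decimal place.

20.0 min

By the marginal value theorem, leave when the instantaneous gain rate g'(t) equals the habitat-wide average g(t)/(T + t).
g'(t) = 63.4·15/(t + 15)². Setting 63.4·15/(t+15)² = 63.4t/[(t+15)(26.6+t)] gives 15(26.6+t) = t(t+15), so t² = 15×26.6 = 399.
t* = √399 = 19.97 min.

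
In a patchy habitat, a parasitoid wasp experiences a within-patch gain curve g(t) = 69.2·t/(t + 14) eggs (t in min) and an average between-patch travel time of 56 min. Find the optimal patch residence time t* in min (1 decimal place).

Maximise g(t)/(T+t): set derivative to zero → g'(t)(T+t) = g(t).
g'(t) = 69.2·14/(t + 14)². Setting 69.2·14/(t+14)² = 69.2t/[(t+14)(56+t)] gives 14(56+t) = t(t+14), so t² = 14×56 = 784.
t* = √784 = 28 min.

28.0 min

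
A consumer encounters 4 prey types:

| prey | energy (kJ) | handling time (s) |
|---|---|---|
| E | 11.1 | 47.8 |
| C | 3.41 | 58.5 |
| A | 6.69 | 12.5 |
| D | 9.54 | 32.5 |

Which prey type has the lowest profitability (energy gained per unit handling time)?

In descending order of E/h:
A: 6.69/12.5 = 0.535 kJ/s
D: 9.54/32.5 = 0.294 kJ/s
E: 11.1/47.8 = 0.232 kJ/s
C: 3.41/58.5 = 0.0583 kJ/s

C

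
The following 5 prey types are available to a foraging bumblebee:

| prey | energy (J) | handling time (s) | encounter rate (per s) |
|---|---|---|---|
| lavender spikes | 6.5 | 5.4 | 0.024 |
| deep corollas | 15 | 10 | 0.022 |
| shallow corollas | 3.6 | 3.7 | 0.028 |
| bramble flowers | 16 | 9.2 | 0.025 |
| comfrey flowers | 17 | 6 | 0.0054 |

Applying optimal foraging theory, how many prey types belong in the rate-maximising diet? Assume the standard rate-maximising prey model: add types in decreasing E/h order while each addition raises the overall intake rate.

5

Profitabilities (E/h, J/s): comfrey flowers 2.83, bramble flowers 1.74, deep corollas 1.5, lavender spikes 1.2, shallow corollas 0.973. Add prey in this order while the next type's profitability exceeds the intake rate on those already taken.
Rate on top 1: 0.08892. bramble flowers: 1.74 > 0.08892 → include.
Rate on top 2: 0.3896. deep corollas: 1.5 > 0.3896 → include.
Rate on top 3: 0.5544. lavender spikes: 1.2 > 0.5544 → include.
Rate on top 4: 0.6066. shallow corollas: 0.973 > 0.6066 → include.
Optimal diet: comfrey flowers, bramble flowers, deep corollas, lavender spikes, shallow corollas — 5 of 5 types.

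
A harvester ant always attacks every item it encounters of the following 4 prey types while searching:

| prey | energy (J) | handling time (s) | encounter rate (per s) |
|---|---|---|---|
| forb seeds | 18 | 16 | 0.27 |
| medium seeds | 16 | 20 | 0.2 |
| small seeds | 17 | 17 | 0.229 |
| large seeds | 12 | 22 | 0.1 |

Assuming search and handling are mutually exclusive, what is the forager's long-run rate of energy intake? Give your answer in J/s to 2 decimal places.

R = Σλ_iE_i / (1 + Σλ_ih_i)
Numerator: 0.27×18 + 0.2×16 + 0.229×17 + 0.1×12 = 13.15
Denominator: 1 + 0.27×16 + 0.2×20 + 0.229×17 + 0.1×22 = 15.41
R = 13.15/15.41 = 0.8534 J/s

0.85 J/s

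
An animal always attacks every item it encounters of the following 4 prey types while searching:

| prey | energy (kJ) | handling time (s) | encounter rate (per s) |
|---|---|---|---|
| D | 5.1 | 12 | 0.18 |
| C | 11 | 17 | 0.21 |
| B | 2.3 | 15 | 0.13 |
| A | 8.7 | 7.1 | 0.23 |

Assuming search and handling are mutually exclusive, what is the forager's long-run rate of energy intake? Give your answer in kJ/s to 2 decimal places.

R = Σλ_iE_i / (1 + Σλ_ih_i)
Numerator: 0.18×5.1 + 0.21×11 + 0.13×2.3 + 0.23×8.7 = 5.528
Denominator: 1 + 0.18×12 + 0.21×17 + 0.13×15 + 0.23×7.1 = 10.31
R = 5.528/10.31 = 0.536 kJ/s

0.54 kJ/s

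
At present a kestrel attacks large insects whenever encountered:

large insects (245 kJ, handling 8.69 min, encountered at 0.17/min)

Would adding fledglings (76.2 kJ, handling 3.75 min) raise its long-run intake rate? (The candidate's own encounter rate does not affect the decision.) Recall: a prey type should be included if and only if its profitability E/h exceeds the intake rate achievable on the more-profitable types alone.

Yes

Current rate: (0.17×245)/(1 + 0.17×8.69) = 16.81 kJ/min.
Profitability of fledglings: 76.2/3.75 = 20.32 kJ/min.
20.32 > 16.81, so adding fledglings raises the average — include it.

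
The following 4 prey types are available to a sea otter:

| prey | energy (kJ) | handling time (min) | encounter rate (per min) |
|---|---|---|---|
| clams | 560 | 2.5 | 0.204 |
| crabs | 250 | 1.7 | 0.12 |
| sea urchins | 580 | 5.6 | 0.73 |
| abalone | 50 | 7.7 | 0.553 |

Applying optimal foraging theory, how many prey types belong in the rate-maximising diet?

Rank by E/h (kJ/min): clams 224, crabs 147, sea urchins 104, abalone 6.49. Include each in turn until the next type's E/h falls below the running intake rate.
Rate on top 1: 75.66. crabs: 147 > 75.66 → include.
Rate on top 2: 84.15. sea urchins: 104 > 84.15 → include.
Rate on top 3: 97.84. abalone: 6.49 < 97.84 → exclude; stop.
Optimal diet: clams, crabs, sea urchins — 3 of 4 types.

3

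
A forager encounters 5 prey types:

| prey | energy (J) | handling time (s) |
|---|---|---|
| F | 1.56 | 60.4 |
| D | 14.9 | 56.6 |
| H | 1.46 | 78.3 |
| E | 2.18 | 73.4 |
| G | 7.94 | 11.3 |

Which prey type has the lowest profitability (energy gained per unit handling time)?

H

Profitability E/h (J/s): F = 1.56/60.4 = 0.0258, D = 14.9/56.6 = 0.263, H = 1.46/78.3 = 0.0186, E = 2.18/73.4 = 0.0297, G = 7.94/11.3 = 0.703.
Ranked: G > D > E > F > H.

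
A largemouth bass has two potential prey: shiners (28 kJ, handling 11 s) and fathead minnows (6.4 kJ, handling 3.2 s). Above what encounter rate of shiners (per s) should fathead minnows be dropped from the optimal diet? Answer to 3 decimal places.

0.333 per s

At the threshold, the rate on shiners alone equals the profitability of fathead minnows: λ·28/(1 + λ·11) = 6.4/3.2 = 2.
Rearranging, λ(28 − 2×11) = 2, so λ = 2/6 = 0.3333 per s.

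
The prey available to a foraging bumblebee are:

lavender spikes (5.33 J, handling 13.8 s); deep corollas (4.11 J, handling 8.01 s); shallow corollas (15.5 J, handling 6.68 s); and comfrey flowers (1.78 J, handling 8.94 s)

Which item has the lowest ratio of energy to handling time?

comfrey flowers

Profitability E/h (J/s): lavender spikes = 5.33/13.8 = 0.386, deep corollas = 4.11/8.01 = 0.513, shallow corollas = 15.5/6.68 = 2.32, comfrey flowers = 1.78/8.94 = 0.199.
Ranked: shallow corollas > deep corollas > lavender spikes > comfrey flowers.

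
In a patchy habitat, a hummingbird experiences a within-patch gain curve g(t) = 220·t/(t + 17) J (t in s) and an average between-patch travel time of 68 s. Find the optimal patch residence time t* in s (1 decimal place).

34.0 s

Maximise g(t)/(T+t): set derivative to zero → g'(t)(T+t) = g(t).
g'(t) = 220·17/(t + 17)². Setting 220·17/(t+17)² = 220t/[(t+17)(68+t)] gives 17(68+t) = t(t+17), so t² = 17×68 = 1156.
t* = √1156 = 34 s.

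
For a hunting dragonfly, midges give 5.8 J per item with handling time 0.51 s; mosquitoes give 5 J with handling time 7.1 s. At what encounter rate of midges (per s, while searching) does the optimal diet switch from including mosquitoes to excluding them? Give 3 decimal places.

At the threshold, the rate on midges alone equals the profitability of mosquitoes: λ·5.8/(1 + λ·0.51) = 5/7.1 = 0.7042.
Rearranging, λ(5.8 − 0.7042×0.51) = 0.7042, so λ = 0.7042/5.441 = 0.1294 per s.

0.129 per s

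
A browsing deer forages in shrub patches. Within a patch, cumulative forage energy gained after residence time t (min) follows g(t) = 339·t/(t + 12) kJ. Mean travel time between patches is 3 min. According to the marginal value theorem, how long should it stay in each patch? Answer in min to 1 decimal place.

Optimal t* satisfies g'(t*) = g(t*)/(T + t*).
g'(t) = 339·12/(t + 12)². Setting 339·12/(t+12)² = 339t/[(t+12)(3+t)] gives 12(3+t) = t(t+12), so t² = 12×3 = 36.
t* = √36 = 6 min.

6.0 min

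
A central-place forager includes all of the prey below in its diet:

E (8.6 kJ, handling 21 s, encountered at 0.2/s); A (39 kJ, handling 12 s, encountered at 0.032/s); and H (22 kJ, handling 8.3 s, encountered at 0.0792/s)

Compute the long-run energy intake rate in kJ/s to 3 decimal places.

R = (0.2×8.6 + 0.032×39 + 0.0792×22) / (1 + 0.2×21 + 0.032×12 + 0.0792×8.3) = 4.71/6.241 = 0.7547 kJ/s.

0.755 kJ/s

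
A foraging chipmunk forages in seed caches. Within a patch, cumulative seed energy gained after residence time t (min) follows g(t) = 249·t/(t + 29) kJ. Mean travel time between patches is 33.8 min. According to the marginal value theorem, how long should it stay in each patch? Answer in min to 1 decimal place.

Maximise g(t)/(T+t): set derivative to zero → g'(t)(T+t) = g(t).
g'(t) = 249·29/(t + 29)². Setting 249·29/(t+29)² = 249t/[(t+29)(33.8+t)] gives 29(33.8+t) = t(t+29), so t² = 29×33.8 = 980.2.
t* = √980.2 = 31.31 min.

31.3 min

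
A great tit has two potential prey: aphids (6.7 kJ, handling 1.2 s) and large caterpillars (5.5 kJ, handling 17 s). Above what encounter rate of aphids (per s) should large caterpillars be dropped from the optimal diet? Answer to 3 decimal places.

At the threshold, the rate on aphids alone equals the profitability of large caterpillars: λ·6.7/(1 + λ·1.2) = 5.5/17 = 0.3235.
Rearranging, λ(6.7 − 0.3235×1.2) = 0.3235, so λ = 0.3235/6.312 = 0.05126 per s.

0.051 per s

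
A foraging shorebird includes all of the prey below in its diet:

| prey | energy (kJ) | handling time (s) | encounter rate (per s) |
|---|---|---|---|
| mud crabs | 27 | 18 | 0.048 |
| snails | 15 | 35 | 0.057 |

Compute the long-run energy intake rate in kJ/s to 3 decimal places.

Energy encountered per unit search time: 0.048×27 + 0.057×15 = 2.151 kJ/s.
Handling time per unit search time: 0.048×18 + 0.057×35 = 2.859.
Rate = 2.151/(1 + 2.859) = 0.5574 kJ/s.

0.557 kJ/s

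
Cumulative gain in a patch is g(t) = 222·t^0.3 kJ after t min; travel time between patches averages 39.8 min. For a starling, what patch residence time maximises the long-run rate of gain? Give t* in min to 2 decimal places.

Maximise g(t)/(T+t): set derivative to zero → g'(t)(T+t) = g(t).
g'(t) = 0.3·222·t^-0.7. Setting 0.3·222·t^-0.7 = 222·t^0.3/(39.8+t) gives 0.3(39.8+t) = t, so 0.70·t = 0.3×39.8.
t* = 0.3×39.8/0.70 = 17.06 min.

17.06 min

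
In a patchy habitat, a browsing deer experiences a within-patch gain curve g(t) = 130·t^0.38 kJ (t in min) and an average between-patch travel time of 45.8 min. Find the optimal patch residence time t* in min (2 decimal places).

Maximise g(t)/(T+t): set derivative to zero → g'(t)(T+t) = g(t).
g'(t) = 0.38·130·t^-0.62. Setting 0.38·130·t^-0.62 = 130·t^0.38/(45.8+t) gives 0.38(45.8+t) = t, so 0.62·t = 0.38×45.8.
t* = 0.38×45.8/0.62 = 28.07 min.

28.07 min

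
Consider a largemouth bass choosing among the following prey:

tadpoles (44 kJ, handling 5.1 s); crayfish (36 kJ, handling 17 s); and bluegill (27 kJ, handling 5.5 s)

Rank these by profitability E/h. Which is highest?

tadpoles

Profitability E/h (kJ/s): tadpoles = 44/5.1 = 8.63, crayfish = 36/17 = 2.12, bluegill = 27/5.5 = 4.91.
Ranked: tadpoles > bluegill > crayfish.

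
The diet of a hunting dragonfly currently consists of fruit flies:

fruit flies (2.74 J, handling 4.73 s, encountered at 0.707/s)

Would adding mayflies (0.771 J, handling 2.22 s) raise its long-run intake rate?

Current rate: (0.707×2.74)/(1 + 0.707×4.73) = 0.4459 J/s.
Profitability of mayflies: 0.771/2.22 = 0.3473 J/s.
Since 0.3473 < R, time spent handling mayflies is better spent searching.

No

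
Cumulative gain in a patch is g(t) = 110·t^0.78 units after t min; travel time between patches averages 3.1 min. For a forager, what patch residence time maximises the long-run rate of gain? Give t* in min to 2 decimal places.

Maximise g(t)/(T+t): set derivative to zero → g'(t)(T+t) = g(t).
g'(t) = 0.78·110·t^-0.22. Setting 0.78·110·t^-0.22 = 110·t^0.78/(3.1+t) gives 0.78(3.1+t) = t, so 0.22·t = 0.78×3.1.
t* = 0.78×3.1/0.22 = 10.99 min.

10.99 min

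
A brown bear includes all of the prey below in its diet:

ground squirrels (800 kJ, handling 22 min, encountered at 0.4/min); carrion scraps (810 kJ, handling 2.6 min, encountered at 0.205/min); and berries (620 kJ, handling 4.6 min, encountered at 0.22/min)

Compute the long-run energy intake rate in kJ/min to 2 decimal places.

R = Σλ_iE_i / (1 + Σλ_ih_i)
Numerator: 0.4×800 + 0.205×810 + 0.22×620 = 622.5
Denominator: 1 + 0.4×22 + 0.205×2.6 + 0.22×4.6 = 11.35
R = 622.5/11.35 = 54.87 kJ/min

54.87 kJ/min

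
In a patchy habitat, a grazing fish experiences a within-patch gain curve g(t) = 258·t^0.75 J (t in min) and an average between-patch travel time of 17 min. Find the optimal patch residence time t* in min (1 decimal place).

By the marginal value theorem, leave when the instantaneous gain rate g'(t) equals the habitat-wide average g(t)/(T + t).
g'(t) = 0.75·258·t^-0.25. Setting 0.75·258·t^-0.25 = 258·t^0.75/(17+t) gives 0.75(17+t) = t, so 0.25·t = 0.75×17.
t* = 0.75×17/0.25 = 51 min.

51.0 min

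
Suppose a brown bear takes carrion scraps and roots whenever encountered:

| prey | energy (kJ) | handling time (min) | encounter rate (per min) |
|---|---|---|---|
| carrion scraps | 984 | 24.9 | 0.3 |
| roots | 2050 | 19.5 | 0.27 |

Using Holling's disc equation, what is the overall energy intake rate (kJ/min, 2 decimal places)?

Energy encountered per unit search time: 0.3×984 + 0.27×2050 = 848.7 kJ/min.
Handling time per unit search time: 0.3×24.9 + 0.27×19.5 = 12.73.
Rate = 848.7/(1 + 12.73) = 61.79 kJ/min.

61.79 kJ/min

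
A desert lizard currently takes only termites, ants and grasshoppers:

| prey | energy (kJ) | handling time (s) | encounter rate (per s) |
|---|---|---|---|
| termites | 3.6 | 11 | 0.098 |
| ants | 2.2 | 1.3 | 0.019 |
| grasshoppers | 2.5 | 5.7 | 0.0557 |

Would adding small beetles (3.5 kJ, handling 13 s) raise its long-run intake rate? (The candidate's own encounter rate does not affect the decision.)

Current rate: (0.098×3.6 + 0.019×2.2 + 0.0557×2.5)/(1 + 0.098×11 + 0.019×1.3 + 0.0557×5.7) = 0.2206 kJ/s.
Profitability of small beetles: 3.5/13 = 0.2692 kJ/s.
0.2692 > 0.2206, so adding small beetles raises the average — include it.

Yes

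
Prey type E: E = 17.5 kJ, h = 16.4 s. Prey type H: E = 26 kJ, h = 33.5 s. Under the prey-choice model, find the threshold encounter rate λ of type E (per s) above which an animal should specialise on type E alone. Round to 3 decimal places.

0.163 per s

The zero-one rule: include type H iff E₂/h₂ > λE₁/(1+λh₁). Equality gives the switch point.
λE₁h₂ = E₂ + λE₂h₁ ⇒ λ = E₂/(E₁h₂ − E₂h₁) = 26/(586.2 − 426.4) = 0.1627 per s.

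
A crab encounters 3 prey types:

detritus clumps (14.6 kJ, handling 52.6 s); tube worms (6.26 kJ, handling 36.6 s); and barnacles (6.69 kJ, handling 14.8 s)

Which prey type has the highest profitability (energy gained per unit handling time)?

barnacles

Profitability E/h (kJ/s): detritus clumps = 14.6/52.6 = 0.278, tube worms = 6.26/36.6 = 0.171, barnacles = 6.69/14.8 = 0.452.
Ranked: barnacles > detritus clumps > tube worms.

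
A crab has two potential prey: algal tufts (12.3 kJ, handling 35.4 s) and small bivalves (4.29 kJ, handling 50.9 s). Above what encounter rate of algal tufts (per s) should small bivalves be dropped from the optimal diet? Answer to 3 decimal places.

Drop small bivalves once their profitability E₂/h₂ falls below the rate achievable on algal tufts alone: E₂/h₂ = λE₁/(1 + λh₁).
Solve for λ: λE₁h₂ = E₂(1 + λh₁) → λ(E₁h₂ − E₂h₁) = E₂ → λ = E₂/(E₁h₂ − E₂h₁).
λ = 4.29/(12.3×50.9 − 4.29×35.4) = 4.29/474.2 = 0.009047 per s.

0.009 per s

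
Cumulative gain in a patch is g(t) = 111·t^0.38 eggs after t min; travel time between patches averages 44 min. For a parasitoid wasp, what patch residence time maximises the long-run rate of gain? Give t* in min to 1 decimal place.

27.0 min

By the marginal value theorem, leave when the instantaneous gain rate g'(t) equals the habitat-wide average g(t)/(T + t).
g'(t) = 0.38·111·t^-0.62. Setting 0.38·111·t^-0.62 = 111·t^0.38/(44+t) gives 0.38(44+t) = t, so 0.62·t = 0.38×44.
t* = 0.38×44/0.62 = 26.97 min.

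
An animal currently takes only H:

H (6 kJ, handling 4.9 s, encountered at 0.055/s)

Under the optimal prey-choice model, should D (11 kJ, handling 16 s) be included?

Current rate: (0.055×6)/(1 + 0.055×4.9) = 0.2599 kJ/s.
Profitability of D: 11/16 = 0.6875 kJ/s.
Since 0.6875 > R, including D increases the long-run rate.

Yes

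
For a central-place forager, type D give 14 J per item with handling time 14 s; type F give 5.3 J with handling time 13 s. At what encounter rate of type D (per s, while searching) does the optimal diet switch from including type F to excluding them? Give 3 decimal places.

0.049 per s

Drop type F once their profitability E₂/h₂ falls below the rate achievable on type D alone: E₂/h₂ = λE₁/(1 + λh₁).
Solve for λ: λE₁h₂ = E₂(1 + λh₁) → λ(E₁h₂ − E₂h₁) = E₂ → λ = E₂/(E₁h₂ − E₂h₁).
λ = 5.3/(14×13 − 5.3×14) = 5.3/107.8 = 0.04917 per s.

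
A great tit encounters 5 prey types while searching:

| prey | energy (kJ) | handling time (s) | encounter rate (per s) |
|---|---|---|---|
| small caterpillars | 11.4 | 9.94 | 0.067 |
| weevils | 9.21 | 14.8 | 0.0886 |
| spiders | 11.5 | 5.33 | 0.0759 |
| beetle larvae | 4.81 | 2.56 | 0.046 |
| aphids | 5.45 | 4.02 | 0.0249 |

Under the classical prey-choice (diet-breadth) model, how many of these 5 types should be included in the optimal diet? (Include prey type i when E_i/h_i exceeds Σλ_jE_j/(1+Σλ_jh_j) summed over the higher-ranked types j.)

Rank by E/h (kJ/s): spiders 2.16, beetle larvae 1.88, aphids 1.36, small caterpillars 1.15, weevils 0.622. Include each in turn until the next type's E/h falls below the running intake rate.
Rate on top 1: 0.6214. beetle larvae: 1.88 > 0.6214 → include.
Rate on top 2: 0.7187. aphids: 1.36 > 0.7187 → include.
Rate on top 3: 0.758. small caterpillars: 1.15 > 0.758 → include.
Rate on top 4: 0.8712. weevils: 0.622 < 0.8712 → exclude; stop.
Optimal diet: spiders, beetle larvae, aphids, small caterpillars — 4 of 5 types.

4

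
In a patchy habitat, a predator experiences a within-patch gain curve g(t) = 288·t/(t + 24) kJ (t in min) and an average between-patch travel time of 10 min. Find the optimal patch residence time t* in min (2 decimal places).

By the marginal value theorem, leave when the instantaneous gain rate g'(t) equals the habitat-wide average g(t)/(T + t).
g'(t) = 288·24/(t + 24)². Setting 288·24/(t+24)² = 288t/[(t+24)(10+t)] gives 24(10+t) = t(t+24), so t² = 24×10 = 240.
t* = √240 = 15.49 min.

15.49 min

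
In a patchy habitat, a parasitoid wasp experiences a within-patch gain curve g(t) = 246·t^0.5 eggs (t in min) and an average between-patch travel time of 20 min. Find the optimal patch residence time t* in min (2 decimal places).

20.00 min

By the marginal value theorem, leave when the instantaneous gain rate g'(t) equals the habitat-wide average g(t)/(T + t).
g'(t) = 0.5·246·t^-0.5. Setting 0.5·246·t^-0.5 = 246·t^0.5/(20+t) gives 0.5(20+t) = t, so 0.50·t = 0.5×20.
t* = 0.5×20/0.50 = 20 min.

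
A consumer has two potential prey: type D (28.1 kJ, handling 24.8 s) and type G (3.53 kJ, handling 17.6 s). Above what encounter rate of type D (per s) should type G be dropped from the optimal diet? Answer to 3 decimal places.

0.009 per s

The zero-one rule: include type G iff E₂/h₂ > λE₁/(1+λh₁). Equality gives the switch point.
λE₁h₂ = E₂ + λE₂h₁ ⇒ λ = E₂/(E₁h₂ − E₂h₁) = 3.53/(494.6 − 87.54) = 0.008673 per s.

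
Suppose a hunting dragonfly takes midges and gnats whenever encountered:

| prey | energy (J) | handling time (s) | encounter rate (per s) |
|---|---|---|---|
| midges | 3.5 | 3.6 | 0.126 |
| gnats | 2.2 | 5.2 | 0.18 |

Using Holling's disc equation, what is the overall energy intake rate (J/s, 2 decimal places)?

Energy encountered per unit search time: 0.126×3.5 + 0.18×2.2 = 0.837 J/s.
Handling time per unit search time: 0.126×3.6 + 0.18×5.2 = 1.39.
Rate = 0.837/(1 + 1.39) = 0.3503 J/s.

0.35 J/s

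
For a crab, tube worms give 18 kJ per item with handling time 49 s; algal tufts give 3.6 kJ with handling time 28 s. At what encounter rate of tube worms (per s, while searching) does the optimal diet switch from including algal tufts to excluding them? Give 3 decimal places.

At the threshold, the rate on tube worms alone equals the profitability of algal tufts: λ·18/(1 + λ·49) = 3.6/28 = 0.1286.
Rearranging, λ(18 − 0.1286×49) = 0.1286, so λ = 0.1286/11.7 = 0.01099 per s.

0.011 per s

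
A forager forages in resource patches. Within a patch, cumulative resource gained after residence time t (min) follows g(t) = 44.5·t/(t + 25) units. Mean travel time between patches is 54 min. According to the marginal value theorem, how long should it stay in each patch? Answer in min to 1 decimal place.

36.7 min

Maximise g(t)/(T+t): set derivative to zero → g'(t)(T+t) = g(t).
g'(t) = 44.5·25/(t + 25)². Setting 44.5·25/(t+25)² = 44.5t/[(t+25)(54+t)] gives 25(54+t) = t(t+25), so t² = 25×54 = 1350.
t* = √1350 = 36.74 min.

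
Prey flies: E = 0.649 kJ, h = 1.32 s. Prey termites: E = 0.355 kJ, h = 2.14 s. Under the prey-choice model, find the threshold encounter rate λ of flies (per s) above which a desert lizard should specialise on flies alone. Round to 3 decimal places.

0.386 per s

Drop termites once their profitability E₂/h₂ falls below the rate achievable on flies alone: E₂/h₂ = λE₁/(1 + λh₁).
Solve for λ: λE₁h₂ = E₂(1 + λh₁) → λ(E₁h₂ − E₂h₁) = E₂ → λ = E₂/(E₁h₂ − E₂h₁).
λ = 0.355/(0.649×2.14 − 0.355×1.32) = 0.355/0.9203 = 0.3858 per s.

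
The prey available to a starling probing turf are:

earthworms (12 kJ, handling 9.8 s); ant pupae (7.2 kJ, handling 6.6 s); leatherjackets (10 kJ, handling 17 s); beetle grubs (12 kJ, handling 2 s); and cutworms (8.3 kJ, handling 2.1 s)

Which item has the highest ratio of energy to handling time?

Profitability E/h (kJ/s): earthworms = 12/9.8 = 1.22, ant pupae = 7.2/6.6 = 1.09, leatherjackets = 10/17 = 0.588, beetle grubs = 12/2 = 6, cutworms = 8.3/2.1 = 3.95.
Ranked: beetle grubs > cutworms > earthworms > ant pupae > leatherjackets.

beetle grubs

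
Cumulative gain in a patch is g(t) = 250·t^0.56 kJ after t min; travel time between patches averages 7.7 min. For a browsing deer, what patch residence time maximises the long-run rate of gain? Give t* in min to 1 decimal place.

9.8 min

Maximise g(t)/(T+t): set derivative to zero → g'(t)(T+t) = g(t).
g'(t) = 0.56·250·t^-0.44. Setting 0.56·250·t^-0.44 = 250·t^0.56/(7.7+t) gives 0.56(7.7+t) = t, so 0.44·t = 0.56×7.7.
t* = 0.56×7.7/0.44 = 9.8 min.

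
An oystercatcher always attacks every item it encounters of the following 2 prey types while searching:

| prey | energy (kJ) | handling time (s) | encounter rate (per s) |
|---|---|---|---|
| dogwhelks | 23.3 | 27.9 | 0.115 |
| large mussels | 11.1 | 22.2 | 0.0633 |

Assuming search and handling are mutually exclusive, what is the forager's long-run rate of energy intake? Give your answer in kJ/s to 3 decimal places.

0.602 kJ/s

R = Σλ_iE_i / (1 + Σλ_ih_i)
Numerator: 0.115×23.3 + 0.0633×11.1 = 3.382
Denominator: 1 + 0.115×27.9 + 0.0633×22.2 = 5.614
R = 3.382/5.614 = 0.6025 kJ/s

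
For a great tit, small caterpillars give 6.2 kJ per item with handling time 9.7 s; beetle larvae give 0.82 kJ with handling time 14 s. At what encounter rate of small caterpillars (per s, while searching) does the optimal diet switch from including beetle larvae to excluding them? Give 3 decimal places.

0.010 per s

The zero-one rule: include beetle larvae iff E₂/h₂ > λE₁/(1+λh₁). Equality gives the switch point.
λE₁h₂ = E₂ + λE₂h₁ ⇒ λ = E₂/(E₁h₂ − E₂h₁) = 0.82/(86.8 − 7.954) = 0.0104 per s.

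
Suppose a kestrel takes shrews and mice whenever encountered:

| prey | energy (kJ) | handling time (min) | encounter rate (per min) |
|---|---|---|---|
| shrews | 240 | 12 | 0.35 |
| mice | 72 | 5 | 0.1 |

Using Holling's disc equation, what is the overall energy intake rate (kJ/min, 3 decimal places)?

R = (0.35×240 + 0.1×72) / (1 + 0.35×12 + 0.1×5) = 91.2/5.7 = 16 kJ/min.

16.000 kJ/min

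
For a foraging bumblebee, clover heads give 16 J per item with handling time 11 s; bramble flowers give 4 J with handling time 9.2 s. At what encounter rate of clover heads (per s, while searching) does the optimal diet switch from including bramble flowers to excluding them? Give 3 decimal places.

0.039 per s

Drop bramble flowers once their profitability E₂/h₂ falls below the rate achievable on clover heads alone: E₂/h₂ = λE₁/(1 + λh₁).
Solve for λ: λE₁h₂ = E₂(1 + λh₁) → λ(E₁h₂ − E₂h₁) = E₂ → λ = E₂/(E₁h₂ − E₂h₁).
λ = 4/(16×9.2 − 4×11) = 4/103.2 = 0.03876 per s.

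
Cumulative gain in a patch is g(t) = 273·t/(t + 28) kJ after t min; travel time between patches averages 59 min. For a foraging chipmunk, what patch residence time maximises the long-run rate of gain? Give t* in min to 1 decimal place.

Maximise g(t)/(T+t): set derivative to zero → g'(t)(T+t) = g(t).
g'(t) = 273·28/(t + 28)². Setting 273·28/(t+28)² = 273t/[(t+28)(59+t)] gives 28(59+t) = t(t+28), so t² = 28×59 = 1652.
t* = √1652 = 40.64 min.

40.6 min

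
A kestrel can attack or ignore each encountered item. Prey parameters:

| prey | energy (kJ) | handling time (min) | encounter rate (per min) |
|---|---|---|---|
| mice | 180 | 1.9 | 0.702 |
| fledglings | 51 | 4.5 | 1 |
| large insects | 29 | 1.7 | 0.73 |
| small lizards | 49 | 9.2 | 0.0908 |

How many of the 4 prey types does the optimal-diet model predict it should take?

E/h in descending order: mice 94.7, large insects 17.1, fledglings 11.3, small lizards 5.33 kJ/min. The optimal diet is the largest prefix of this list for which every included type satisfies E_i/h_i > R on the types above it.
Rate on top 1: 54.14. large insects: 17.1 < 54.14 → exclude; stop.
Optimal diet: mice — 1 of 4 types.

1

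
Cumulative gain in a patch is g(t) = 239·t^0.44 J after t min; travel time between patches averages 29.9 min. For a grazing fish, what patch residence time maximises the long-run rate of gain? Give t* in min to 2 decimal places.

23.49 min

Maximise g(t)/(T+t): set derivative to zero → g'(t)(T+t) = g(t).
g'(t) = 0.44·239·t^-0.56. Setting 0.44·239·t^-0.56 = 239·t^0.44/(29.9+t) gives 0.44(29.9+t) = t, so 0.56·t = 0.44×29.9.
t* = 0.44×29.9/0.56 = 23.49 min.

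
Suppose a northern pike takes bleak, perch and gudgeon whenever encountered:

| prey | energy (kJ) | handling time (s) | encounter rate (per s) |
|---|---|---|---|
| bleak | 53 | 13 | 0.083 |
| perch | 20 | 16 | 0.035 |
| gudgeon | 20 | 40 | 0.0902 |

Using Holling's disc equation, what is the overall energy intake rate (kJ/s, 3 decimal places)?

R = (0.083×53 + 0.035×20 + 0.0902×20) / (1 + 0.083×13 + 0.035×16 + 0.0902×40) = 6.903/6.247 = 1.105 kJ/s.

1.105 kJ/s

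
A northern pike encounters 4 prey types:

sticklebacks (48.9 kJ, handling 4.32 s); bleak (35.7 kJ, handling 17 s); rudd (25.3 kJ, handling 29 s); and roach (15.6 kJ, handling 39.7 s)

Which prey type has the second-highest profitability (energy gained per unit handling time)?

Profitability E/h (kJ/s): sticklebacks = 48.9/4.32 = 11.3, bleak = 35.7/17 = 2.1, rudd = 25.3/29 = 0.872, roach = 15.6/39.7 = 0.393.
Ranked: sticklebacks > bleak > rudd > roach.

bleak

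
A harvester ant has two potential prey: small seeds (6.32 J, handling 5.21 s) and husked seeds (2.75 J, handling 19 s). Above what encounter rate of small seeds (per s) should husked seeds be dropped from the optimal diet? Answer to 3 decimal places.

0.026 per s

The zero-one rule: include husked seeds iff E₂/h₂ > λE₁/(1+λh₁). Equality gives the switch point.
λE₁h₂ = E₂ + λE₂h₁ ⇒ λ = E₂/(E₁h₂ − E₂h₁) = 2.75/(120.1 − 14.33) = 0.026 per s.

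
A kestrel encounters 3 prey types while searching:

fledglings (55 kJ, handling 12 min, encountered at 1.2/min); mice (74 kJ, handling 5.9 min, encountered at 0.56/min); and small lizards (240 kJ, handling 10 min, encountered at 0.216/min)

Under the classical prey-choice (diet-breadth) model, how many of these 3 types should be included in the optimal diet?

1

Rank by E/h (kJ/min): small lizards 24, mice 12.5, fledglings 4.58. Include each in turn until the next type's E/h falls below the running intake rate.
Rate on top 1: 16.41. mice: 12.5 < 16.41 → exclude; stop.
Optimal diet: small lizards — 1 of 3 types.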